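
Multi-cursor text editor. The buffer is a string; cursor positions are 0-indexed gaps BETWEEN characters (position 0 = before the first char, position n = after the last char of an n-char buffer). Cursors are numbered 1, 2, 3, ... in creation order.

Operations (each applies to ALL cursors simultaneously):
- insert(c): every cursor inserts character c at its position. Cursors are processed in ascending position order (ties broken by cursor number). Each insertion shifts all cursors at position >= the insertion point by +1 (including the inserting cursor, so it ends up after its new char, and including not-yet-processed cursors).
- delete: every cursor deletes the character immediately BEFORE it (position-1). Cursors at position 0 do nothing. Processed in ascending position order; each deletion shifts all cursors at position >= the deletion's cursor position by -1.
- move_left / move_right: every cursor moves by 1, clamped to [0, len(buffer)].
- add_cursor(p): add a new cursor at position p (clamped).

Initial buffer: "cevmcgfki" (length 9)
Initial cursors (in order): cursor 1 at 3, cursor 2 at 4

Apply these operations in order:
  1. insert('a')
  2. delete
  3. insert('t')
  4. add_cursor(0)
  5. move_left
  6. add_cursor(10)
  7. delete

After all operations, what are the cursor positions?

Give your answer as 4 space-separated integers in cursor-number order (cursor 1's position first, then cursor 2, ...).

After op 1 (insert('a')): buffer="cevamacgfki" (len 11), cursors c1@4 c2@6, authorship ...1.2.....
After op 2 (delete): buffer="cevmcgfki" (len 9), cursors c1@3 c2@4, authorship .........
After op 3 (insert('t')): buffer="cevtmtcgfki" (len 11), cursors c1@4 c2@6, authorship ...1.2.....
After op 4 (add_cursor(0)): buffer="cevtmtcgfki" (len 11), cursors c3@0 c1@4 c2@6, authorship ...1.2.....
After op 5 (move_left): buffer="cevtmtcgfki" (len 11), cursors c3@0 c1@3 c2@5, authorship ...1.2.....
After op 6 (add_cursor(10)): buffer="cevtmtcgfki" (len 11), cursors c3@0 c1@3 c2@5 c4@10, authorship ...1.2.....
After op 7 (delete): buffer="cettcgfi" (len 8), cursors c3@0 c1@2 c2@3 c4@7, authorship ..12....

Answer: 2 3 0 7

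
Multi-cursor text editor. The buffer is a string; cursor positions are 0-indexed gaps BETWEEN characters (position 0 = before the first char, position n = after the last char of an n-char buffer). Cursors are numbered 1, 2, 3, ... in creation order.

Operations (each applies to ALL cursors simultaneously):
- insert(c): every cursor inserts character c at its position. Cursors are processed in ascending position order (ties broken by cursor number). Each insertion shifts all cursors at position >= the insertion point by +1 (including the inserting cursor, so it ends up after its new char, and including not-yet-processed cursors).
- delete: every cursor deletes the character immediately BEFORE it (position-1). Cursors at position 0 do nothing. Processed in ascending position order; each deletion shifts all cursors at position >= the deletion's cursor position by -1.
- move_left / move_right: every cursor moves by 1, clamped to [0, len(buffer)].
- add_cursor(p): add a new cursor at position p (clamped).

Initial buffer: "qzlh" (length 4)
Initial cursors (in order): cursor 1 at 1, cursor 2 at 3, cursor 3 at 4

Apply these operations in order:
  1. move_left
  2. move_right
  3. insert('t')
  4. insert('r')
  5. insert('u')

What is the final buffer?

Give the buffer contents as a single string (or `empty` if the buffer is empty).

After op 1 (move_left): buffer="qzlh" (len 4), cursors c1@0 c2@2 c3@3, authorship ....
After op 2 (move_right): buffer="qzlh" (len 4), cursors c1@1 c2@3 c3@4, authorship ....
After op 3 (insert('t')): buffer="qtzltht" (len 7), cursors c1@2 c2@5 c3@7, authorship .1..2.3
After op 4 (insert('r')): buffer="qtrzltrhtr" (len 10), cursors c1@3 c2@7 c3@10, authorship .11..22.33
After op 5 (insert('u')): buffer="qtruzltruhtru" (len 13), cursors c1@4 c2@9 c3@13, authorship .111..222.333

Answer: qtruzltruhtru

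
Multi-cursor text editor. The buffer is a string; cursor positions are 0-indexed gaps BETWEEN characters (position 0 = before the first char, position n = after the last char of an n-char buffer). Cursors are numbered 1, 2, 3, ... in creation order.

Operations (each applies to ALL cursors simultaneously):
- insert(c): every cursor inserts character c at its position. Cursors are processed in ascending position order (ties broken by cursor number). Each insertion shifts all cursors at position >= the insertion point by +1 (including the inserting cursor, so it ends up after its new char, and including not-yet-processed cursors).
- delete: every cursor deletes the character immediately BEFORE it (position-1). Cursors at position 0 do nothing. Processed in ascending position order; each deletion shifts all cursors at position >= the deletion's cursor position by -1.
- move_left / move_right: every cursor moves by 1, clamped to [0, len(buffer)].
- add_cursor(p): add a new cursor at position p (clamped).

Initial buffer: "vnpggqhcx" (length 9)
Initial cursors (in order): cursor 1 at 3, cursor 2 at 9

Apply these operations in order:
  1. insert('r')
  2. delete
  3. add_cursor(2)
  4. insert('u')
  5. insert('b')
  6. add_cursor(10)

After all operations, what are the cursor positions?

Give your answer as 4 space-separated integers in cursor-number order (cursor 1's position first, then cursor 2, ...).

Answer: 7 15 4 10

Derivation:
After op 1 (insert('r')): buffer="vnprggqhcxr" (len 11), cursors c1@4 c2@11, authorship ...1......2
After op 2 (delete): buffer="vnpggqhcx" (len 9), cursors c1@3 c2@9, authorship .........
After op 3 (add_cursor(2)): buffer="vnpggqhcx" (len 9), cursors c3@2 c1@3 c2@9, authorship .........
After op 4 (insert('u')): buffer="vnupuggqhcxu" (len 12), cursors c3@3 c1@5 c2@12, authorship ..3.1......2
After op 5 (insert('b')): buffer="vnubpubggqhcxub" (len 15), cursors c3@4 c1@7 c2@15, authorship ..33.11......22
After op 6 (add_cursor(10)): buffer="vnubpubggqhcxub" (len 15), cursors c3@4 c1@7 c4@10 c2@15, authorship ..33.11......22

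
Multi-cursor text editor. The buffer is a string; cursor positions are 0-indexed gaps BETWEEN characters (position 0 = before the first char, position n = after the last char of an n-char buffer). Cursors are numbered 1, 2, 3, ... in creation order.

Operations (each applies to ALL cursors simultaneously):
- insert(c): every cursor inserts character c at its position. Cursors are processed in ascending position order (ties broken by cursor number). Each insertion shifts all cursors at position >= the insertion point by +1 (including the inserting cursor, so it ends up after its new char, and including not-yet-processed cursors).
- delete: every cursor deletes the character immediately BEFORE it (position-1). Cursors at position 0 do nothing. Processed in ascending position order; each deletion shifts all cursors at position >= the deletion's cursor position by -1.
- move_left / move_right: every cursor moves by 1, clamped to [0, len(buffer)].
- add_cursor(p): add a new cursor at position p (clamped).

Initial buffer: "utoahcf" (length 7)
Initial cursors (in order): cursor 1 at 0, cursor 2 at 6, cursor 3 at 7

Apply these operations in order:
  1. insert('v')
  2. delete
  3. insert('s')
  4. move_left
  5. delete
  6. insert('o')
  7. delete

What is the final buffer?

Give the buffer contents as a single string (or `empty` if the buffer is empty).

Answer: sutoahss

Derivation:
After op 1 (insert('v')): buffer="vutoahcvfv" (len 10), cursors c1@1 c2@8 c3@10, authorship 1......2.3
After op 2 (delete): buffer="utoahcf" (len 7), cursors c1@0 c2@6 c3@7, authorship .......
After op 3 (insert('s')): buffer="sutoahcsfs" (len 10), cursors c1@1 c2@8 c3@10, authorship 1......2.3
After op 4 (move_left): buffer="sutoahcsfs" (len 10), cursors c1@0 c2@7 c3@9, authorship 1......2.3
After op 5 (delete): buffer="sutoahss" (len 8), cursors c1@0 c2@6 c3@7, authorship 1.....23
After op 6 (insert('o')): buffer="osutoahosos" (len 11), cursors c1@1 c2@8 c3@10, authorship 11.....2233
After op 7 (delete): buffer="sutoahss" (len 8), cursors c1@0 c2@6 c3@7, authorship 1.....23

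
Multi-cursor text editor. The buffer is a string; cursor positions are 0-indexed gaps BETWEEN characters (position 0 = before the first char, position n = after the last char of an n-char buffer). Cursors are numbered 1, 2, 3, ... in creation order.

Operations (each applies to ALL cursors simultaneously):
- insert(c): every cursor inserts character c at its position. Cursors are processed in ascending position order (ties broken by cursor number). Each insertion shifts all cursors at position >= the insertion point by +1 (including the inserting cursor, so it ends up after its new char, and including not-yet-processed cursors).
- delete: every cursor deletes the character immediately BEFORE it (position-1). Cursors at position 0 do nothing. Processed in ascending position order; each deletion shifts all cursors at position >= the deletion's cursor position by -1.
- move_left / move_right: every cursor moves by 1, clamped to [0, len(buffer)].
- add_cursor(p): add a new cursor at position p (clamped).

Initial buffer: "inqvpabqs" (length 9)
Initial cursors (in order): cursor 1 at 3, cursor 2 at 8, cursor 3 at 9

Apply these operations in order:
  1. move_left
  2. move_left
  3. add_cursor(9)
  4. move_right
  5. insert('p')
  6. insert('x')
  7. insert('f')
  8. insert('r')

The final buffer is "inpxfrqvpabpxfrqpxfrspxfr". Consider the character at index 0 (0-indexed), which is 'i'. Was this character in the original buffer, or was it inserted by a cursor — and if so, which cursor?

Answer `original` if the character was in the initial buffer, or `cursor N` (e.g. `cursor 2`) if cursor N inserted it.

After op 1 (move_left): buffer="inqvpabqs" (len 9), cursors c1@2 c2@7 c3@8, authorship .........
After op 2 (move_left): buffer="inqvpabqs" (len 9), cursors c1@1 c2@6 c3@7, authorship .........
After op 3 (add_cursor(9)): buffer="inqvpabqs" (len 9), cursors c1@1 c2@6 c3@7 c4@9, authorship .........
After op 4 (move_right): buffer="inqvpabqs" (len 9), cursors c1@2 c2@7 c3@8 c4@9, authorship .........
After op 5 (insert('p')): buffer="inpqvpabpqpsp" (len 13), cursors c1@3 c2@9 c3@11 c4@13, authorship ..1.....2.3.4
After op 6 (insert('x')): buffer="inpxqvpabpxqpxspx" (len 17), cursors c1@4 c2@11 c3@14 c4@17, authorship ..11.....22.33.44
After op 7 (insert('f')): buffer="inpxfqvpabpxfqpxfspxf" (len 21), cursors c1@5 c2@13 c3@17 c4@21, authorship ..111.....222.333.444
After op 8 (insert('r')): buffer="inpxfrqvpabpxfrqpxfrspxfr" (len 25), cursors c1@6 c2@15 c3@20 c4@25, authorship ..1111.....2222.3333.4444
Authorship (.=original, N=cursor N): . . 1 1 1 1 . . . . . 2 2 2 2 . 3 3 3 3 . 4 4 4 4
Index 0: author = original

Answer: original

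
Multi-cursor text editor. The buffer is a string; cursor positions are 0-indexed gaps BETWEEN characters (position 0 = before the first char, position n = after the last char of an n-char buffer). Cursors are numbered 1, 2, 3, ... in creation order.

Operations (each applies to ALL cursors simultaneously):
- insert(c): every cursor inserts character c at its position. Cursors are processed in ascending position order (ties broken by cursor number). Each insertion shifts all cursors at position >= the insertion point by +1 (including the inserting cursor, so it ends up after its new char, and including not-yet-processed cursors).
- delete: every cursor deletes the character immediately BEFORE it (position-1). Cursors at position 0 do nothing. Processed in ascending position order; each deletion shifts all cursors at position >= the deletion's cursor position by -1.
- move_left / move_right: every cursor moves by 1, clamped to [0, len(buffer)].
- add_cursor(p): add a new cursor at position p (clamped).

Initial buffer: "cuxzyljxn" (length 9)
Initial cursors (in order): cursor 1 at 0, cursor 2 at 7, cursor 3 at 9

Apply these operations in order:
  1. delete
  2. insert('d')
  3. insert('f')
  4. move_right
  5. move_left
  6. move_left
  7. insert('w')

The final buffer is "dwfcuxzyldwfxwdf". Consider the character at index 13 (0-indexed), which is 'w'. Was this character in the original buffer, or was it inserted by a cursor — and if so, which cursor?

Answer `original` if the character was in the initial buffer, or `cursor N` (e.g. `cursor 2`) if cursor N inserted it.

Answer: cursor 3

Derivation:
After op 1 (delete): buffer="cuxzylx" (len 7), cursors c1@0 c2@6 c3@7, authorship .......
After op 2 (insert('d')): buffer="dcuxzyldxd" (len 10), cursors c1@1 c2@8 c3@10, authorship 1......2.3
After op 3 (insert('f')): buffer="dfcuxzyldfxdf" (len 13), cursors c1@2 c2@10 c3@13, authorship 11......22.33
After op 4 (move_right): buffer="dfcuxzyldfxdf" (len 13), cursors c1@3 c2@11 c3@13, authorship 11......22.33
After op 5 (move_left): buffer="dfcuxzyldfxdf" (len 13), cursors c1@2 c2@10 c3@12, authorship 11......22.33
After op 6 (move_left): buffer="dfcuxzyldfxdf" (len 13), cursors c1@1 c2@9 c3@11, authorship 11......22.33
After op 7 (insert('w')): buffer="dwfcuxzyldwfxwdf" (len 16), cursors c1@2 c2@11 c3@14, authorship 111......222.333
Authorship (.=original, N=cursor N): 1 1 1 . . . . . . 2 2 2 . 3 3 3
Index 13: author = 3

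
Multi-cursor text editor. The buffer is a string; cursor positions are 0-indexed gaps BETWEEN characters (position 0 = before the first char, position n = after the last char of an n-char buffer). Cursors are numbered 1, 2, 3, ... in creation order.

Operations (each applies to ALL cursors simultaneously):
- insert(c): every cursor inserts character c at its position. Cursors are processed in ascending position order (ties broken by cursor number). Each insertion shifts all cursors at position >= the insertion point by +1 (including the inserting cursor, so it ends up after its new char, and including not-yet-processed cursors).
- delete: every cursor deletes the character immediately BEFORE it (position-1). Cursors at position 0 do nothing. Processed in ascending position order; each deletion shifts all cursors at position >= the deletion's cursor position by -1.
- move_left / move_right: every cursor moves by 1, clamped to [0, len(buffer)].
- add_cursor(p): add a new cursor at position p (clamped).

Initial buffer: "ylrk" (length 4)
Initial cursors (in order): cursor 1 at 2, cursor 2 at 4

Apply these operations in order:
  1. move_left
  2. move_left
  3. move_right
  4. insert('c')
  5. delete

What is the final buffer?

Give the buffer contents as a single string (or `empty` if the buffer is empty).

After op 1 (move_left): buffer="ylrk" (len 4), cursors c1@1 c2@3, authorship ....
After op 2 (move_left): buffer="ylrk" (len 4), cursors c1@0 c2@2, authorship ....
After op 3 (move_right): buffer="ylrk" (len 4), cursors c1@1 c2@3, authorship ....
After op 4 (insert('c')): buffer="yclrck" (len 6), cursors c1@2 c2@5, authorship .1..2.
After op 5 (delete): buffer="ylrk" (len 4), cursors c1@1 c2@3, authorship ....

Answer: ylrk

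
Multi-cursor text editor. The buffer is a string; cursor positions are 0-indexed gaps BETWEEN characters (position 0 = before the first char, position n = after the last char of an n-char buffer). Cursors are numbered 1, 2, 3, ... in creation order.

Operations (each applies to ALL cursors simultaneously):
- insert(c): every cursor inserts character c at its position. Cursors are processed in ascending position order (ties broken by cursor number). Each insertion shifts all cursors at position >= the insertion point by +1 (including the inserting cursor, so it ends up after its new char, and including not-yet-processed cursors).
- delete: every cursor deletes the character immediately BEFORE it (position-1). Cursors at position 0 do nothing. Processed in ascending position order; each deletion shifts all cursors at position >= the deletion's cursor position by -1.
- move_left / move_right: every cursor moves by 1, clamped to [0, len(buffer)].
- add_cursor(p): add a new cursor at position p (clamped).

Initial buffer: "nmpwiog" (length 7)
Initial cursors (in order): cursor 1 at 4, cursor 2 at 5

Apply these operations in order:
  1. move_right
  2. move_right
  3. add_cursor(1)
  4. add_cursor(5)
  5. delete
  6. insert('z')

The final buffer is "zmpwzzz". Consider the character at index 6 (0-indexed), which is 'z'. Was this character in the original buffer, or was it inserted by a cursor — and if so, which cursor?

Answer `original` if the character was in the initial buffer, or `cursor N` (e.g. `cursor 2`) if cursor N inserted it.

After op 1 (move_right): buffer="nmpwiog" (len 7), cursors c1@5 c2@6, authorship .......
After op 2 (move_right): buffer="nmpwiog" (len 7), cursors c1@6 c2@7, authorship .......
After op 3 (add_cursor(1)): buffer="nmpwiog" (len 7), cursors c3@1 c1@6 c2@7, authorship .......
After op 4 (add_cursor(5)): buffer="nmpwiog" (len 7), cursors c3@1 c4@5 c1@6 c2@7, authorship .......
After op 5 (delete): buffer="mpw" (len 3), cursors c3@0 c1@3 c2@3 c4@3, authorship ...
After op 6 (insert('z')): buffer="zmpwzzz" (len 7), cursors c3@1 c1@7 c2@7 c4@7, authorship 3...124
Authorship (.=original, N=cursor N): 3 . . . 1 2 4
Index 6: author = 4

Answer: cursor 4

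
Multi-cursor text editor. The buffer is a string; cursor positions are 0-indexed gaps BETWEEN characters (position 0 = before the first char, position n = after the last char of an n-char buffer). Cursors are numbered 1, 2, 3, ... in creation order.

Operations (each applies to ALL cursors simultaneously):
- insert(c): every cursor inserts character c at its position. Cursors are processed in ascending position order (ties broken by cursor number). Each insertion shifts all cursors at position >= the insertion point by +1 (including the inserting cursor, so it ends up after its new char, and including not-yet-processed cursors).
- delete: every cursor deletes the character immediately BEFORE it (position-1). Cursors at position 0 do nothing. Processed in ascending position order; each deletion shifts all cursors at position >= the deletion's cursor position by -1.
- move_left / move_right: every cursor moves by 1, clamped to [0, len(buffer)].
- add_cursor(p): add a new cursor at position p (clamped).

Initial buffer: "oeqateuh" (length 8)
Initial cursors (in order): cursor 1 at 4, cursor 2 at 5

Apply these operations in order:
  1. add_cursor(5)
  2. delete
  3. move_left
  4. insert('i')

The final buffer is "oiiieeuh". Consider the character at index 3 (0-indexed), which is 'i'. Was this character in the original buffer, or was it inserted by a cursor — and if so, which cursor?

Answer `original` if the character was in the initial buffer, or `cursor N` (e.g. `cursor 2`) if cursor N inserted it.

After op 1 (add_cursor(5)): buffer="oeqateuh" (len 8), cursors c1@4 c2@5 c3@5, authorship ........
After op 2 (delete): buffer="oeeuh" (len 5), cursors c1@2 c2@2 c3@2, authorship .....
After op 3 (move_left): buffer="oeeuh" (len 5), cursors c1@1 c2@1 c3@1, authorship .....
After op 4 (insert('i')): buffer="oiiieeuh" (len 8), cursors c1@4 c2@4 c3@4, authorship .123....
Authorship (.=original, N=cursor N): . 1 2 3 . . . .
Index 3: author = 3

Answer: cursor 3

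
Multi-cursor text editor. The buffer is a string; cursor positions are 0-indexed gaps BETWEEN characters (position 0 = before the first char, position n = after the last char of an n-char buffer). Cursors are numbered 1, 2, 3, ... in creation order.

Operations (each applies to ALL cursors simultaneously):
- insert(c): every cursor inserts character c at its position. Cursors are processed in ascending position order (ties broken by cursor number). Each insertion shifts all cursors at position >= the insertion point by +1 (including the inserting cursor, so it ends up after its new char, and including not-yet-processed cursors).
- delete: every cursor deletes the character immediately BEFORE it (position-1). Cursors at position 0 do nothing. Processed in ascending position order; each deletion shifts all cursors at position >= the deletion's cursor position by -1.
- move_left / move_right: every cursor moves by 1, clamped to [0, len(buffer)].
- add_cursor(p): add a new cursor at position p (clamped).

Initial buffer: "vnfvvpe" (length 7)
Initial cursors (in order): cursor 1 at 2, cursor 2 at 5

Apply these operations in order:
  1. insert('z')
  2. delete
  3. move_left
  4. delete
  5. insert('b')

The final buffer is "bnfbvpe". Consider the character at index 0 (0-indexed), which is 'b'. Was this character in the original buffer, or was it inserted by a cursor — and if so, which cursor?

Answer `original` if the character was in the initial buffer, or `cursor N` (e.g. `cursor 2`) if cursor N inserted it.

After op 1 (insert('z')): buffer="vnzfvvzpe" (len 9), cursors c1@3 c2@7, authorship ..1...2..
After op 2 (delete): buffer="vnfvvpe" (len 7), cursors c1@2 c2@5, authorship .......
After op 3 (move_left): buffer="vnfvvpe" (len 7), cursors c1@1 c2@4, authorship .......
After op 4 (delete): buffer="nfvpe" (len 5), cursors c1@0 c2@2, authorship .....
After op 5 (insert('b')): buffer="bnfbvpe" (len 7), cursors c1@1 c2@4, authorship 1..2...
Authorship (.=original, N=cursor N): 1 . . 2 . . .
Index 0: author = 1

Answer: cursor 1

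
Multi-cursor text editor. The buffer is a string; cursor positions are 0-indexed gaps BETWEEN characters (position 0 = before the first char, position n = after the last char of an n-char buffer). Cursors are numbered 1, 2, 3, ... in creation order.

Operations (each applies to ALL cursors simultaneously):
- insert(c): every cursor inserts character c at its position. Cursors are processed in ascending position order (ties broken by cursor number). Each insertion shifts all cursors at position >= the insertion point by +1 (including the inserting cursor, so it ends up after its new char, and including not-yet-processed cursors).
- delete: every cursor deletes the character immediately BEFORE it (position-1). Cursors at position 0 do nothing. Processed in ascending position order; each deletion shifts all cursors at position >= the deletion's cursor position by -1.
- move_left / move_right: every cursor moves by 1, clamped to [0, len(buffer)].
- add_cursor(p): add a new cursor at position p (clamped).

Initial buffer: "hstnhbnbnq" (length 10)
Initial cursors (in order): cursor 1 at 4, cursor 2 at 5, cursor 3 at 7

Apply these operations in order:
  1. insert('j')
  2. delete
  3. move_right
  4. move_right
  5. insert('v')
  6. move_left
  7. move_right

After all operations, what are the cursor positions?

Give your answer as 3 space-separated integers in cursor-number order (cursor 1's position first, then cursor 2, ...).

After op 1 (insert('j')): buffer="hstnjhjbnjbnq" (len 13), cursors c1@5 c2@7 c3@10, authorship ....1.2..3...
After op 2 (delete): buffer="hstnhbnbnq" (len 10), cursors c1@4 c2@5 c3@7, authorship ..........
After op 3 (move_right): buffer="hstnhbnbnq" (len 10), cursors c1@5 c2@6 c3@8, authorship ..........
After op 4 (move_right): buffer="hstnhbnbnq" (len 10), cursors c1@6 c2@7 c3@9, authorship ..........
After op 5 (insert('v')): buffer="hstnhbvnvbnvq" (len 13), cursors c1@7 c2@9 c3@12, authorship ......1.2..3.
After op 6 (move_left): buffer="hstnhbvnvbnvq" (len 13), cursors c1@6 c2@8 c3@11, authorship ......1.2..3.
After op 7 (move_right): buffer="hstnhbvnvbnvq" (len 13), cursors c1@7 c2@9 c3@12, authorship ......1.2..3.

Answer: 7 9 12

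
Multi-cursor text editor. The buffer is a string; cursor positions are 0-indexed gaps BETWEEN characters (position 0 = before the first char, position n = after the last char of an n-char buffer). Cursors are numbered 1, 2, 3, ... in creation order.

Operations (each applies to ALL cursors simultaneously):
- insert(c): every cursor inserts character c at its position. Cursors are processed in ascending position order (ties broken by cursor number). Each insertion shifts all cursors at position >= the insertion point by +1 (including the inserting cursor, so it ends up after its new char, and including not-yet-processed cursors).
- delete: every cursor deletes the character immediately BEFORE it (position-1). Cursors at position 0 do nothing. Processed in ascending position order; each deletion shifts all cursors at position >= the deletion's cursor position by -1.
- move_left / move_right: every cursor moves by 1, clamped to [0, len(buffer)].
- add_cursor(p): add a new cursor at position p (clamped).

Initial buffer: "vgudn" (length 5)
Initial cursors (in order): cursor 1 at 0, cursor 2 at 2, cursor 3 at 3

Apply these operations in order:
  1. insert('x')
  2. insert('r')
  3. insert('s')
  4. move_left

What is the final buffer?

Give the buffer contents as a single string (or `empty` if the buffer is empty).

Answer: xrsvgxrsuxrsdn

Derivation:
After op 1 (insert('x')): buffer="xvgxuxdn" (len 8), cursors c1@1 c2@4 c3@6, authorship 1..2.3..
After op 2 (insert('r')): buffer="xrvgxruxrdn" (len 11), cursors c1@2 c2@6 c3@9, authorship 11..22.33..
After op 3 (insert('s')): buffer="xrsvgxrsuxrsdn" (len 14), cursors c1@3 c2@8 c3@12, authorship 111..222.333..
After op 4 (move_left): buffer="xrsvgxrsuxrsdn" (len 14), cursors c1@2 c2@7 c3@11, authorship 111..222.333..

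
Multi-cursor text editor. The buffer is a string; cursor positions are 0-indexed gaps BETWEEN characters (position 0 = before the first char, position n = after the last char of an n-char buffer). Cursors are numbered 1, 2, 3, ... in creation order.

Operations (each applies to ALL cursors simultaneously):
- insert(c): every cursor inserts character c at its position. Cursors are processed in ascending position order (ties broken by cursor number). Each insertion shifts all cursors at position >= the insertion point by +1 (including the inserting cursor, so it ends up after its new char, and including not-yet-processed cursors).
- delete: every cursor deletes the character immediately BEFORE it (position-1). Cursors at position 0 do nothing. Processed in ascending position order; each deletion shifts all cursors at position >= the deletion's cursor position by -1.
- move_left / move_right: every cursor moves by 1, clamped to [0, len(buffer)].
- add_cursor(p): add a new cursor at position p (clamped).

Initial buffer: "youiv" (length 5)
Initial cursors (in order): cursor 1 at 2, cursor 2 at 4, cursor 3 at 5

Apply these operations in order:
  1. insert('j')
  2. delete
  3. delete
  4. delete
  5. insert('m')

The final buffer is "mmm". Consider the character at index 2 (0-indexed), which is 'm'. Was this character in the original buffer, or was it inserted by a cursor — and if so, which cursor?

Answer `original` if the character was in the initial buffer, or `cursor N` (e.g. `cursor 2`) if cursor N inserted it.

After op 1 (insert('j')): buffer="yojuijvj" (len 8), cursors c1@3 c2@6 c3@8, authorship ..1..2.3
After op 2 (delete): buffer="youiv" (len 5), cursors c1@2 c2@4 c3@5, authorship .....
After op 3 (delete): buffer="yu" (len 2), cursors c1@1 c2@2 c3@2, authorship ..
After op 4 (delete): buffer="" (len 0), cursors c1@0 c2@0 c3@0, authorship 
After op 5 (insert('m')): buffer="mmm" (len 3), cursors c1@3 c2@3 c3@3, authorship 123
Authorship (.=original, N=cursor N): 1 2 3
Index 2: author = 3

Answer: cursor 3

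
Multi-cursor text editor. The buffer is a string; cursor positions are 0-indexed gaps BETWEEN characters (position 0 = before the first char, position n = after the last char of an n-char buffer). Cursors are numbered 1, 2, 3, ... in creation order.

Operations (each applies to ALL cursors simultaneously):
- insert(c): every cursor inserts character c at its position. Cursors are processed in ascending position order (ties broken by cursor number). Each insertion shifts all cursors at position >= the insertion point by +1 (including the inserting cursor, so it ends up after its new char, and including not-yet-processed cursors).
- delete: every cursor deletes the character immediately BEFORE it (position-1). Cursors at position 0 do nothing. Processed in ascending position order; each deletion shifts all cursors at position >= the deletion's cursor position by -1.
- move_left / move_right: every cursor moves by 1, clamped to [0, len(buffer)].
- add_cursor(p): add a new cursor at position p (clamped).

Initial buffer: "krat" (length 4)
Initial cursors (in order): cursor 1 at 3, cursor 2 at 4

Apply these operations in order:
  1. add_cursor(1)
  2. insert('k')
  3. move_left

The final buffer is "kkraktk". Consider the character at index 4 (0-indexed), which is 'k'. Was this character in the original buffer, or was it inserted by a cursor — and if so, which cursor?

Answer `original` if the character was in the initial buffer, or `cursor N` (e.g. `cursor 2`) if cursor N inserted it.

After op 1 (add_cursor(1)): buffer="krat" (len 4), cursors c3@1 c1@3 c2@4, authorship ....
After op 2 (insert('k')): buffer="kkraktk" (len 7), cursors c3@2 c1@5 c2@7, authorship .3..1.2
After op 3 (move_left): buffer="kkraktk" (len 7), cursors c3@1 c1@4 c2@6, authorship .3..1.2
Authorship (.=original, N=cursor N): . 3 . . 1 . 2
Index 4: author = 1

Answer: cursor 1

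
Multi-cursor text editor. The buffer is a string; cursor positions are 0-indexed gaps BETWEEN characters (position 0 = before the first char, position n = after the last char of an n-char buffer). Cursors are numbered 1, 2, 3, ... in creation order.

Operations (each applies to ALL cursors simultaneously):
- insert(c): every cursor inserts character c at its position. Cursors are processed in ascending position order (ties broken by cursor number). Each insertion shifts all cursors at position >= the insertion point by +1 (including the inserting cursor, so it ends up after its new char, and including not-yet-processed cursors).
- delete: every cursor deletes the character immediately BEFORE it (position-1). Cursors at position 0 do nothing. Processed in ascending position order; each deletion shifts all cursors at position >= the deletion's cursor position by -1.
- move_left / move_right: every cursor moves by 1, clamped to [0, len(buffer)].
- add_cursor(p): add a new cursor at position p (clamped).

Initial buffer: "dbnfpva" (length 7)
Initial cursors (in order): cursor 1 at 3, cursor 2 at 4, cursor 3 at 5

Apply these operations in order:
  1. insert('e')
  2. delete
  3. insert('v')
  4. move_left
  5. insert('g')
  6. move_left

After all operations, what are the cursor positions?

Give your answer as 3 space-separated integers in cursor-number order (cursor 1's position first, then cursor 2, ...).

Answer: 3 6 9

Derivation:
After op 1 (insert('e')): buffer="dbnefepeva" (len 10), cursors c1@4 c2@6 c3@8, authorship ...1.2.3..
After op 2 (delete): buffer="dbnfpva" (len 7), cursors c1@3 c2@4 c3@5, authorship .......
After op 3 (insert('v')): buffer="dbnvfvpvva" (len 10), cursors c1@4 c2@6 c3@8, authorship ...1.2.3..
After op 4 (move_left): buffer="dbnvfvpvva" (len 10), cursors c1@3 c2@5 c3@7, authorship ...1.2.3..
After op 5 (insert('g')): buffer="dbngvfgvpgvva" (len 13), cursors c1@4 c2@7 c3@10, authorship ...11.22.33..
After op 6 (move_left): buffer="dbngvfgvpgvva" (len 13), cursors c1@3 c2@6 c3@9, authorship ...11.22.33..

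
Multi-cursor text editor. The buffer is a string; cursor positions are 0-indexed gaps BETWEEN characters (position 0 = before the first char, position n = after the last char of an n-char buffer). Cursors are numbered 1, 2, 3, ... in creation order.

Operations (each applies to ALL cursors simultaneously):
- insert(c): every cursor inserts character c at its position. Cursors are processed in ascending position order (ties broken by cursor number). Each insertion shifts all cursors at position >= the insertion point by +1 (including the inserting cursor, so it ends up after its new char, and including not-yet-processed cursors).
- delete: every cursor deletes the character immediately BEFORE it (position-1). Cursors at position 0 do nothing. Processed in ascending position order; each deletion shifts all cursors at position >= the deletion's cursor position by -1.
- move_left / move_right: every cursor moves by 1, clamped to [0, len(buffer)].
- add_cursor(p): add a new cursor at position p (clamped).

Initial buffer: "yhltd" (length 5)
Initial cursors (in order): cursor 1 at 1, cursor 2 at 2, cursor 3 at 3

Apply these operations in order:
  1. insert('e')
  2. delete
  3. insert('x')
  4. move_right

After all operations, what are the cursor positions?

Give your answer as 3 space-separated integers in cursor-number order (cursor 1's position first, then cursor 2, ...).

After op 1 (insert('e')): buffer="yeheletd" (len 8), cursors c1@2 c2@4 c3@6, authorship .1.2.3..
After op 2 (delete): buffer="yhltd" (len 5), cursors c1@1 c2@2 c3@3, authorship .....
After op 3 (insert('x')): buffer="yxhxlxtd" (len 8), cursors c1@2 c2@4 c3@6, authorship .1.2.3..
After op 4 (move_right): buffer="yxhxlxtd" (len 8), cursors c1@3 c2@5 c3@7, authorship .1.2.3..

Answer: 3 5 7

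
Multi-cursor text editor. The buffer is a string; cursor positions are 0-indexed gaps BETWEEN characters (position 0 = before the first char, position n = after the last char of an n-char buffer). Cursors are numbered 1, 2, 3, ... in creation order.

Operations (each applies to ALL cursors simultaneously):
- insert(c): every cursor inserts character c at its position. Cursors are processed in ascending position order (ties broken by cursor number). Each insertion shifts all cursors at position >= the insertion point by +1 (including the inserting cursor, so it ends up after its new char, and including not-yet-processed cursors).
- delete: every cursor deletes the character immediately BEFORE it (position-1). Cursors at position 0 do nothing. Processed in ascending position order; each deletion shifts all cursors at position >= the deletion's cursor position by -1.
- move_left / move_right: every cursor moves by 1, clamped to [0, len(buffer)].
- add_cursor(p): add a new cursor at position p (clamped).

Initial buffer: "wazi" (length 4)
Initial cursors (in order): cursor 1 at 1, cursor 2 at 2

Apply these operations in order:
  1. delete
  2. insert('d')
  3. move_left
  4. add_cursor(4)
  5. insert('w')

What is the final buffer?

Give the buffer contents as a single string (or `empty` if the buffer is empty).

After op 1 (delete): buffer="zi" (len 2), cursors c1@0 c2@0, authorship ..
After op 2 (insert('d')): buffer="ddzi" (len 4), cursors c1@2 c2@2, authorship 12..
After op 3 (move_left): buffer="ddzi" (len 4), cursors c1@1 c2@1, authorship 12..
After op 4 (add_cursor(4)): buffer="ddzi" (len 4), cursors c1@1 c2@1 c3@4, authorship 12..
After op 5 (insert('w')): buffer="dwwdziw" (len 7), cursors c1@3 c2@3 c3@7, authorship 1122..3

Answer: dwwdziw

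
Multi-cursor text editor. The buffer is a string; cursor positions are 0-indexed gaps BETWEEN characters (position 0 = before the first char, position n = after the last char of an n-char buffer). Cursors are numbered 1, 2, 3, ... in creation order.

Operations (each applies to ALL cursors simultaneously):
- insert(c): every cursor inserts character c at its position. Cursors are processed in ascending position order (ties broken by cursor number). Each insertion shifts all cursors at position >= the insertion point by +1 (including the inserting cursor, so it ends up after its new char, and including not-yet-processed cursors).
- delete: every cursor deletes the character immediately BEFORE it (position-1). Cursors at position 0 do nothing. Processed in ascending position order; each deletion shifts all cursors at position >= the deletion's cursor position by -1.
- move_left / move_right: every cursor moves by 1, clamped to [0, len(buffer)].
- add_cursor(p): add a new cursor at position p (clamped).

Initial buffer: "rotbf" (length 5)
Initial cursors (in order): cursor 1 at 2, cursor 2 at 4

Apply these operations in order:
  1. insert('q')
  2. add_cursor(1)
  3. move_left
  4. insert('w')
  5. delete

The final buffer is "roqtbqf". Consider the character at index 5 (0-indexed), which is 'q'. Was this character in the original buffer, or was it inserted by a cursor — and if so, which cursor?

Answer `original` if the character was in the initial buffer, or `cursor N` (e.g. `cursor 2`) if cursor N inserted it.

After op 1 (insert('q')): buffer="roqtbqf" (len 7), cursors c1@3 c2@6, authorship ..1..2.
After op 2 (add_cursor(1)): buffer="roqtbqf" (len 7), cursors c3@1 c1@3 c2@6, authorship ..1..2.
After op 3 (move_left): buffer="roqtbqf" (len 7), cursors c3@0 c1@2 c2@5, authorship ..1..2.
After op 4 (insert('w')): buffer="wrowqtbwqf" (len 10), cursors c3@1 c1@4 c2@8, authorship 3..11..22.
After op 5 (delete): buffer="roqtbqf" (len 7), cursors c3@0 c1@2 c2@5, authorship ..1..2.
Authorship (.=original, N=cursor N): . . 1 . . 2 .
Index 5: author = 2

Answer: cursor 2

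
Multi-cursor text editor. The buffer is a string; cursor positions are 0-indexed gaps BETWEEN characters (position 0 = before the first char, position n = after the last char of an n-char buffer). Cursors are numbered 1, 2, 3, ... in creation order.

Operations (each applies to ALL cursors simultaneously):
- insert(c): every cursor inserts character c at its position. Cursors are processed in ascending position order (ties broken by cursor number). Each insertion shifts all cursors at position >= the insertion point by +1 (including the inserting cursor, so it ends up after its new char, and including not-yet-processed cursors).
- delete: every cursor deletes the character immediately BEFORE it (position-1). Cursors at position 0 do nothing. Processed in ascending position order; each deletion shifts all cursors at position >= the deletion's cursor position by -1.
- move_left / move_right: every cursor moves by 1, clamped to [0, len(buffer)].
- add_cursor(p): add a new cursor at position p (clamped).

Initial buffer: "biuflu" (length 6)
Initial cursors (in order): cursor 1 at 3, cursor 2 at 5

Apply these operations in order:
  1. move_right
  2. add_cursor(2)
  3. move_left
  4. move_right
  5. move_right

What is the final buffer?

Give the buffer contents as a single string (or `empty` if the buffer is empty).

After op 1 (move_right): buffer="biuflu" (len 6), cursors c1@4 c2@6, authorship ......
After op 2 (add_cursor(2)): buffer="biuflu" (len 6), cursors c3@2 c1@4 c2@6, authorship ......
After op 3 (move_left): buffer="biuflu" (len 6), cursors c3@1 c1@3 c2@5, authorship ......
After op 4 (move_right): buffer="biuflu" (len 6), cursors c3@2 c1@4 c2@6, authorship ......
After op 5 (move_right): buffer="biuflu" (len 6), cursors c3@3 c1@5 c2@6, authorship ......

Answer: biuflu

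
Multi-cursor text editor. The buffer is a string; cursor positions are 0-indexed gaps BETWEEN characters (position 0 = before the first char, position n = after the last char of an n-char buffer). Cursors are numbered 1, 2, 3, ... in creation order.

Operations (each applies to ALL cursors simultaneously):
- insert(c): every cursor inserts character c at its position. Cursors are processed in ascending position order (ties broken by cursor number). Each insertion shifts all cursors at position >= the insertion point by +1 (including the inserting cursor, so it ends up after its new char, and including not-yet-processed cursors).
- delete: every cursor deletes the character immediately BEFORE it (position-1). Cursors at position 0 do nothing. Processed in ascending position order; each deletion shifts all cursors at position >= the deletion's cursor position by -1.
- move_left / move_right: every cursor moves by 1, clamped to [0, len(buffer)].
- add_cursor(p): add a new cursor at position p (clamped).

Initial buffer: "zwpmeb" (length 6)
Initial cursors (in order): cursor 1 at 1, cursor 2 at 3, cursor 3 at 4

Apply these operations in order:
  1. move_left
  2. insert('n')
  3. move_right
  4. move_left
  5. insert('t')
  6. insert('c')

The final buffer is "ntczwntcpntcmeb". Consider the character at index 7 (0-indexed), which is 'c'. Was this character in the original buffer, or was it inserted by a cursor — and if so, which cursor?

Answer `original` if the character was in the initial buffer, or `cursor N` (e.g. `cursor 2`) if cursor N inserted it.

After op 1 (move_left): buffer="zwpmeb" (len 6), cursors c1@0 c2@2 c3@3, authorship ......
After op 2 (insert('n')): buffer="nzwnpnmeb" (len 9), cursors c1@1 c2@4 c3@6, authorship 1..2.3...
After op 3 (move_right): buffer="nzwnpnmeb" (len 9), cursors c1@2 c2@5 c3@7, authorship 1..2.3...
After op 4 (move_left): buffer="nzwnpnmeb" (len 9), cursors c1@1 c2@4 c3@6, authorship 1..2.3...
After op 5 (insert('t')): buffer="ntzwntpntmeb" (len 12), cursors c1@2 c2@6 c3@9, authorship 11..22.33...
After op 6 (insert('c')): buffer="ntczwntcpntcmeb" (len 15), cursors c1@3 c2@8 c3@12, authorship 111..222.333...
Authorship (.=original, N=cursor N): 1 1 1 . . 2 2 2 . 3 3 3 . . .
Index 7: author = 2

Answer: cursor 2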